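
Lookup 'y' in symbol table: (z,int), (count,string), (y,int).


Lookup 'y' → type int


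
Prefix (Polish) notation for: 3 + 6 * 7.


'*' binds tighter: tree is (+ 3 (* 6 7))
Prefix: + 3 * 6 7


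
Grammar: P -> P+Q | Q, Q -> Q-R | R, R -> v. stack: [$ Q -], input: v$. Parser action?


no handle; shift 'v'
Action: shift


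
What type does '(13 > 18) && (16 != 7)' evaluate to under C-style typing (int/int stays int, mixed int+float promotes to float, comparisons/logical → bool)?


Operand types: bool && bool
Rule: logical operators take bool operands and yield bool
Result type: bool


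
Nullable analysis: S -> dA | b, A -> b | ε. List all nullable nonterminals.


A nonterminal is nullable iff some alternative derives ε (directly, or every symbol in it is nullable)
Nullable: {A}


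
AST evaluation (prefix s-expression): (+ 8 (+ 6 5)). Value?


Evaluate inner: (+ 6 5) = 11
Evaluate root: (+ 8 11) = 19
Result: 19


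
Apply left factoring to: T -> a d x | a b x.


Common prefix: 'a'
Factored: T -> a T', T' -> d x | b x


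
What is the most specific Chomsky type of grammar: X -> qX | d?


Right-linear: every RHS is a terminal or a terminal followed by one nonterminal
Classification: Type 3 (Regular)


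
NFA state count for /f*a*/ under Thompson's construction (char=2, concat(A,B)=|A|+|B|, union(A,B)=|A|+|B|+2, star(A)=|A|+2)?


Syntax tree has 2 char leaf(s), 0 union(s), 2 star(s)
chars contribute 2×2 = 4; each union adds +2; each star adds +2
Total: 4 + 0 + 4 = 8 states


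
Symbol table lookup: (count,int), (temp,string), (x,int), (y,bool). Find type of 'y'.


Lookup 'y' → type bool


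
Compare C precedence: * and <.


'*' is multiplicative (level 10); '<' is relational (level 7)
Higher level binds tighter
'*' has higher precedence than '<'


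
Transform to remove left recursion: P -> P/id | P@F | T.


Left-recursive alternatives: P/id, P@F; non-recursive: T
Introduce P': P -> TP', P' -> /idP' | @FP' | ε


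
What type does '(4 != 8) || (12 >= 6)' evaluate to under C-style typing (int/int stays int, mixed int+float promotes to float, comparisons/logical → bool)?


Operand types: bool || bool
Rule: logical operators take bool operands and yield bool
Result type: bool


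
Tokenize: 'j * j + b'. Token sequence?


Scan left to right, longest-match per lexeme
Tokens: ID(j), OP(*), ID(j), OP(+), ID(b)


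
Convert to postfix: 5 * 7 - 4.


Left to right (same or higher precedence on left)
Postfix: 5 7 * 4 -


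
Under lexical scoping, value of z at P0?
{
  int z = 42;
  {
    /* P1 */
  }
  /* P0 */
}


z declared in the same block as P0
z = 42


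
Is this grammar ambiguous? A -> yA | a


right-linear, alternatives start with distinct terminals 'y' vs 'a': unique leftmost derivation
Unambiguous


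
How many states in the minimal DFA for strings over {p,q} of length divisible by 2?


Track length mod 2: states 0..1, accept at 0
Minimal DFA: 2 states


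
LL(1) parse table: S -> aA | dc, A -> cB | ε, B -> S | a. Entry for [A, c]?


For [A, c]: 'c' ∈ FIRST(cB)
Entry: A -> cB


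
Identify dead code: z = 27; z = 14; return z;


first assignment to z is overwritten before any read
Dead: 'z = 27'


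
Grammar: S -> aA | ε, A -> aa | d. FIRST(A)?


Per alternative of A: FIRST(aa) = {a}; FIRST(d) = {d}
FIRST(A) = {a, d}


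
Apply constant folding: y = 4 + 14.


4 + 14 = 18 at compile time
Optimized: y = 18


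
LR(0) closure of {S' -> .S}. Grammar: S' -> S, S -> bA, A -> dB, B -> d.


Start: S' -> .S
For each item with dot before a nonterminal B, add B -> .γ for every B-production
Closure: [S' -> .S, S -> .bA]


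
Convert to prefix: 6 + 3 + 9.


left-to-right (same/higher precedence on left): tree is (+ (+ 6 3) 9)
Prefix: + + 6 3 9


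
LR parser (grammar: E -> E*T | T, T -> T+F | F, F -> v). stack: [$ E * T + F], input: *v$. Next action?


handle 'T+F' on top
Action: reduce (T -> T+F)


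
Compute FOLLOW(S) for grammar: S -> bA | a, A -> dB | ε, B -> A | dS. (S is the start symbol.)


$ ∈ FOLLOW(S). For each A -> αBβ: add FIRST(β)\{ε} to FOLLOW(B); if β nullable, add FOLLOW(A).
FOLLOW(S) = {$}


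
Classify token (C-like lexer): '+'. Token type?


Pattern: operator symbol
Type: OPERATOR


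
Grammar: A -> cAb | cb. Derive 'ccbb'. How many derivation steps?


Derivation: A => cAb => ccbb
Steps: 2


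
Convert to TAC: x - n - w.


Break into single-operator statements:
t1 = x - n
t2 = t1 - w


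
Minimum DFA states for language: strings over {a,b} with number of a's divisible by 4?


Track (count of a) mod 4: states 0..3, accept at 0
Minimal DFA: 4 states


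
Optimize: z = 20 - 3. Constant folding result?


20 - 3 = 17 at compile time
Optimized: z = 17


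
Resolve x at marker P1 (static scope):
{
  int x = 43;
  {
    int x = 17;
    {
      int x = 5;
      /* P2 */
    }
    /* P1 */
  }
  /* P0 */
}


x declared in the same block as P1
x = 17


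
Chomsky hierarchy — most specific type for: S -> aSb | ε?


Single nonterminal LHS, but a^n b^n is not regular
Classification: Type 2 (Context-Free)


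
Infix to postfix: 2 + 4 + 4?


Left to right (same or higher precedence on left)
Postfix: 2 4 + 4 +


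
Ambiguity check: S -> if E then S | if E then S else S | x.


dangling else: 'if E then if E then x else x' parses two ways
Ambiguous


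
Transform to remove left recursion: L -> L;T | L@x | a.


Left-recursive alternatives: L;T, L@x; non-recursive: a
Introduce L': L -> aL', L' -> ;TL' | @xL' | ε


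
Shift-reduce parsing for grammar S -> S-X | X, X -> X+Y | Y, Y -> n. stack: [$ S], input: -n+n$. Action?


shift '-' to continue S -> S-X
Action: shift


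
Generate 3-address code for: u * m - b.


Break into single-operator statements:
t1 = u * m
t2 = t1 - b


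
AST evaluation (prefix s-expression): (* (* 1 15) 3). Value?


Evaluate inner: (* 1 15) = 15
Evaluate root: (* 15 3) = 45
Result: 45


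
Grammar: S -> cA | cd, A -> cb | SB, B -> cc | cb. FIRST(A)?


Per alternative of A: FIRST(cb) = {c}; FIRST(SB) = {c}
FIRST(A) = {c}


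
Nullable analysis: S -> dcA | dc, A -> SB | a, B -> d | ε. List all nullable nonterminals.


A nonterminal is nullable iff some alternative derives ε (directly, or every symbol in it is nullable)
Nullable: {B}


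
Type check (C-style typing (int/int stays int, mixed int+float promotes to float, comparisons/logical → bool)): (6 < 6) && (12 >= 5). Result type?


Operand types: bool && bool
Rule: logical operators take bool operands and yield bool
Result type: bool


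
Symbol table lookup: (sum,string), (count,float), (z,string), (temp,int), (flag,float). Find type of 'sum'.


Lookup 'sum' → type string


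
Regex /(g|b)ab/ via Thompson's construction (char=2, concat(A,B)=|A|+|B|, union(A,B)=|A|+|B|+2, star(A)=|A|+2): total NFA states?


Syntax tree has 4 char leaf(s), 1 union(s), 0 star(s)
chars contribute 4×2 = 8; each union adds +2; each star adds +2
Total: 8 + 2 + 0 = 10 states


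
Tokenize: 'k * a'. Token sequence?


Scan left to right, longest-match per lexeme
Tokens: ID(k), OP(*), ID(a)


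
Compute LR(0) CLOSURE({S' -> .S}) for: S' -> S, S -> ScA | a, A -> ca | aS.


Start: S' -> .S
For each item with dot before a nonterminal B, add B -> .γ for every B-production
Closure: [S' -> .S, S -> .ScA, S -> .a]


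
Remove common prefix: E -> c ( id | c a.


Common prefix: 'c'
Factored: E -> c E', E' -> ( id | a


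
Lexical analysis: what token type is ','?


Pattern: delimiter/punctuation
Type: PUNCTUATION


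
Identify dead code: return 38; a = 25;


statement follows a return and is unreachable
Dead: 'a = 25'


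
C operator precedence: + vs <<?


'+' is additive (level 9); '<<' is shift (level 8)
Higher level binds tighter
'+' has higher precedence than '<<'


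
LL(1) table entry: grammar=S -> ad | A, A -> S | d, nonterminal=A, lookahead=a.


For [A, a]: 'a' ∈ FIRST(S)
Entry: A -> S


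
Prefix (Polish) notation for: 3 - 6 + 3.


left-to-right (same/higher precedence on left): tree is (+ (- 3 6) 3)
Prefix: + - 3 6 3


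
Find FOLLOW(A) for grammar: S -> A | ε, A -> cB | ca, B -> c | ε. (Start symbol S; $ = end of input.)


$ ∈ FOLLOW(S). For each A -> αBβ: add FIRST(β)\{ε} to FOLLOW(B); if β nullable, add FOLLOW(A).
FOLLOW(A) = {$}


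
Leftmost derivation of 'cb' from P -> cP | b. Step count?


Derivation: P => cP => cb
Steps: 2


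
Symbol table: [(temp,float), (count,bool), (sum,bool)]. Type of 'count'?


Lookup 'count' → type bool


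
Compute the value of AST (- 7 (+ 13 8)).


Evaluate inner: (+ 13 8) = 21
Evaluate root: (- 7 21) = -14
Result: -14


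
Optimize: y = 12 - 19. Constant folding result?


12 - 19 = -7 at compile time
Optimized: y = -7


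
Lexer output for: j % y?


Scan left to right, longest-match per lexeme
Tokens: ID(j), OP(%), ID(y)


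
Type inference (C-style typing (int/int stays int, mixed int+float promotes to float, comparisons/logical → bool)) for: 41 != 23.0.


Operand types: int != float
Rule: comparison yields bool
Result type: bool


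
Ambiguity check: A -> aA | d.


right-linear, alternatives start with distinct terminals 'a' vs 'd': unique leftmost derivation
Unambiguous


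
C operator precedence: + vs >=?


'+' is additive (level 9); '>=' is relational (level 7)
Higher level binds tighter
'+' has higher precedence than '>='


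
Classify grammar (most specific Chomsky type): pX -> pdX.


LHS has context (more than one symbol) and |LHS| ≤ |RHS|
Classification: Type 1 (Context-Sensitive)


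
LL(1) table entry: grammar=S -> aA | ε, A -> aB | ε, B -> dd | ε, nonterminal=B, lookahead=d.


For [B, d]: 'd' ∈ FIRST(dd)
Entry: B -> dd


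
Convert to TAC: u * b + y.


Break into single-operator statements:
t1 = u * b
t2 = t1 + y


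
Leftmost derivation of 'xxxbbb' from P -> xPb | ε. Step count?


Derivation: P => xPb => xxPbb => xxxPbbb => xxxbbb
Steps: 4


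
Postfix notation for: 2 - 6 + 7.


Left to right (same or higher precedence on left)
Postfix: 2 6 - 7 +


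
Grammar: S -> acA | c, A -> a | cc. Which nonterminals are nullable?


A nonterminal is nullable iff some alternative derives ε (directly, or every symbol in it is nullable)
Nullable: {}


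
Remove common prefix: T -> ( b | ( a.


Common prefix: '('
Factored: T -> ( T', T' -> b | a


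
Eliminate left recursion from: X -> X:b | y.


Left-recursive alternatives: X:b; non-recursive: y
Introduce X': X -> yX', X' -> :bX' | ε


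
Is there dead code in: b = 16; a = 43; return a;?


b is assigned but never read
Dead: 'b = 16'


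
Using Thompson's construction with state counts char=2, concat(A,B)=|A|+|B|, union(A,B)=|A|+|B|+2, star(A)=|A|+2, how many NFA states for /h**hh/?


Syntax tree has 3 char leaf(s), 0 union(s), 2 star(s)
chars contribute 3×2 = 6; each union adds +2; each star adds +2
Total: 6 + 0 + 4 = 10 states


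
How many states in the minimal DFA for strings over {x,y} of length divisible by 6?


Track length mod 6: states 0..5, accept at 0
Minimal DFA: 6 states


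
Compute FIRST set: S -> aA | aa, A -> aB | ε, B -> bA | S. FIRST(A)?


Per alternative of A: FIRST(aB) = {a}; FIRST(ε) = {ε}
FIRST(A) = {a, ε}


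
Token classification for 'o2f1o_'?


Pattern: letter/underscore followed by alphanumerics, not a keyword
Type: IDENTIFIER


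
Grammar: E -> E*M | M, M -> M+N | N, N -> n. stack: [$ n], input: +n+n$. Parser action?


'n' on top is the handle for N -> n
Action: reduce (N -> n)


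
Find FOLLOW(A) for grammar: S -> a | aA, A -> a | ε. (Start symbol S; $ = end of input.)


$ ∈ FOLLOW(S). For each A -> αBβ: add FIRST(β)\{ε} to FOLLOW(B); if β nullable, add FOLLOW(A).
FOLLOW(A) = {$}


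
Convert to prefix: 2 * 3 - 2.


left-to-right (same/higher precedence on left): tree is (- (* 2 3) 2)
Prefix: - * 2 3 2


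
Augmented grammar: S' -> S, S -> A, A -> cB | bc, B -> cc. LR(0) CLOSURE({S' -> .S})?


Start: S' -> .S
For each item with dot before a nonterminal B, add B -> .γ for every B-production
Closure: [S' -> .S, S -> .A, A -> .cB, A -> .bc]


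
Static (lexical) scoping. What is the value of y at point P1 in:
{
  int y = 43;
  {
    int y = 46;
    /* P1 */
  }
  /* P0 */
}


y declared in the same block as P1
y = 46


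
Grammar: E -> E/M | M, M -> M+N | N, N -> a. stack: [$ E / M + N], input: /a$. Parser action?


handle 'M+N' on top
Action: reduce (M -> M+N)


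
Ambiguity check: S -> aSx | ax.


balanced a^n…x^n: each string has a unique parse
Unambiguous


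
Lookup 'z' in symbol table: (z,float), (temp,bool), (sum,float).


Lookup 'z' → type float


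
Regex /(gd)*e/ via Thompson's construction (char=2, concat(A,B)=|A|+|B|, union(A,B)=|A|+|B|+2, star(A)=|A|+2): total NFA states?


Syntax tree has 3 char leaf(s), 0 union(s), 1 star(s)
chars contribute 3×2 = 6; each union adds +2; each star adds +2
Total: 6 + 0 + 2 = 8 states


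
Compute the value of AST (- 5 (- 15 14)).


Evaluate inner: (- 15 14) = 1
Evaluate root: (- 5 1) = 4
Result: 4


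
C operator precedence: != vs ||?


'!=' is equality (level 6); '||' is logical OR (level 1)
Higher level binds tighter
'!=' has higher precedence than '||'


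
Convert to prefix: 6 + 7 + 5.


left-to-right (same/higher precedence on left): tree is (+ (+ 6 7) 5)
Prefix: + + 6 7 5


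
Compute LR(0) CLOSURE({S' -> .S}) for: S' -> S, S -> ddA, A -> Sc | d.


Start: S' -> .S
For each item with dot before a nonterminal B, add B -> .γ for every B-production
Closure: [S' -> .S, S -> .ddA]


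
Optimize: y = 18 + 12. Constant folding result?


18 + 12 = 30 at compile time
Optimized: y = 30


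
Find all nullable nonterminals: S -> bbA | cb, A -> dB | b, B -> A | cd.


A nonterminal is nullable iff some alternative derives ε (directly, or every symbol in it is nullable)
Nullable: {}


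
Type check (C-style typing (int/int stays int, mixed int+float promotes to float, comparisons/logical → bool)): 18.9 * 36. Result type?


Operand types: float * int
Rule: mixed int/float promotes to float; int/int stays int
Result type: float


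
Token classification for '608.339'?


Pattern: digits with a decimal point
Type: FLOAT_LITERAL


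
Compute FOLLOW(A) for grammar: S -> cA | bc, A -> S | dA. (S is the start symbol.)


$ ∈ FOLLOW(S). For each A -> αBβ: add FIRST(β)\{ε} to FOLLOW(B); if β nullable, add FOLLOW(A).
FOLLOW(A) = {$}


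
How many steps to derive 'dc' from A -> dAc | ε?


Derivation: A => dAc => dc
Steps: 2


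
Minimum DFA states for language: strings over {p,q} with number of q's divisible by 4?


Track (count of q) mod 4: states 0..3, accept at 0
Minimal DFA: 4 states


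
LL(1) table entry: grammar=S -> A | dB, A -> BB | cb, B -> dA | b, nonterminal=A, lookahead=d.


For [A, d]: 'd' ∈ FIRST(BB)
Entry: A -> BB


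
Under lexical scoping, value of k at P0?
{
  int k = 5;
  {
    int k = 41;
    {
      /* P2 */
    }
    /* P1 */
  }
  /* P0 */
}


k declared in the same block as P0
k = 5


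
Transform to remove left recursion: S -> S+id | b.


Left-recursive alternatives: S+id; non-recursive: b
Introduce S': S -> bS', S' -> +idS' | ε


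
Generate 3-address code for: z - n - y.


Break into single-operator statements:
t1 = z - n
t2 = t1 - y


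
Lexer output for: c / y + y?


Scan left to right, longest-match per lexeme
Tokens: ID(c), OP(/), ID(y), OP(+), ID(y)


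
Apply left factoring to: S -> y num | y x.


Common prefix: 'y'
Factored: S -> y S', S' -> num | x


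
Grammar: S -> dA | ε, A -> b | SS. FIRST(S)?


Per alternative of S: FIRST(dA) = {d}; FIRST(ε) = {ε}
FIRST(S) = {d, ε}


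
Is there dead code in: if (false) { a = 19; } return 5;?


condition is constant false, so the whole block is unreachable
Dead: 'if (false) { a = 19; }'


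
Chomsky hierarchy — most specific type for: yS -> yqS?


LHS has context (more than one symbol) and |LHS| ≤ |RHS|
Classification: Type 1 (Context-Sensitive)


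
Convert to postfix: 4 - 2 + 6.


Left to right (same or higher precedence on left)
Postfix: 4 2 - 6 +


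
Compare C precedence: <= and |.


'<=' is relational (level 7); '|' is bitwise OR (level 3)
Higher level binds tighter
'<=' has higher precedence than '|'


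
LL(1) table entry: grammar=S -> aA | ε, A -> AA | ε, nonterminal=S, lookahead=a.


For [S, a]: 'a' ∈ FIRST(aA)
Entry: S -> aA


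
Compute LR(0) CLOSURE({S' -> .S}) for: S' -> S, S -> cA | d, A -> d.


Start: S' -> .S
For each item with dot before a nonterminal B, add B -> .γ for every B-production
Closure: [S' -> .S, S -> .cA, S -> .d]


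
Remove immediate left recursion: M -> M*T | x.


Left-recursive alternatives: M*T; non-recursive: x
Introduce M': M -> xM', M' -> *TM' | ε


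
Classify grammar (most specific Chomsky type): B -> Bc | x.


Left-linear: every RHS is a terminal or one nonterminal followed by a terminal
Classification: Type 3 (Regular)


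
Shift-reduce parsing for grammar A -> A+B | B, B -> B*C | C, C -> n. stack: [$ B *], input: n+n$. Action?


no handle; shift 'n'
Action: shift


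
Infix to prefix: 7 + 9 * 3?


'*' binds tighter: tree is (+ 7 (* 9 3))
Prefix: + 7 * 9 3


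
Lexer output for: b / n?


Scan left to right, longest-match per lexeme
Tokens: ID(b), OP(/), ID(n)


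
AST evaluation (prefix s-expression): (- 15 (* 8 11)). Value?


Evaluate inner: (* 8 11) = 88
Evaluate root: (- 15 88) = -73
Result: -73


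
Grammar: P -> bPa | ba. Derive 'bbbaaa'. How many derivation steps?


Derivation: P => bPa => bbPaa => bbbaaa
Steps: 3


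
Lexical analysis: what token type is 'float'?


Pattern: reserved word
Type: KEYWORD


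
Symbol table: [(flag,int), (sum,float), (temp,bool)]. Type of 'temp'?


Lookup 'temp' → type bool


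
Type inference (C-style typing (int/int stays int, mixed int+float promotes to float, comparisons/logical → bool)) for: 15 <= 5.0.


Operand types: int <= float
Rule: comparison yields bool
Result type: bool


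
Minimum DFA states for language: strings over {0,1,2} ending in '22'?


Track the longest suffix of input matching a prefix of '22': 3 classes (prefixes of length 0..2)
Minimal DFA: 3 states


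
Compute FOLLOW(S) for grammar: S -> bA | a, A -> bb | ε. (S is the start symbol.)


$ ∈ FOLLOW(S). For each A -> αBβ: add FIRST(β)\{ε} to FOLLOW(B); if β nullable, add FOLLOW(A).
FOLLOW(S) = {$}


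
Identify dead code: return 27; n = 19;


statement follows a return and is unreachable
Dead: 'n = 19'


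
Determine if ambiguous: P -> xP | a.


right-linear, alternatives start with distinct terminals 'x' vs 'a': unique leftmost derivation
Unambiguous


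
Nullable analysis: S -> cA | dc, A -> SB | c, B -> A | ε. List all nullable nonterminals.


A nonterminal is nullable iff some alternative derives ε (directly, or every symbol in it is nullable)
Nullable: {B}


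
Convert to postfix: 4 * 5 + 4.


Left to right (same or higher precedence on left)
Postfix: 4 5 * 4 +


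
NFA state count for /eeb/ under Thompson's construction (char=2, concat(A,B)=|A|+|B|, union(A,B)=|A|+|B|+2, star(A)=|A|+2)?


Syntax tree has 3 char leaf(s), 0 union(s), 0 star(s)
chars contribute 3×2 = 6; each union adds +2; each star adds +2
Total: 6 + 0 + 0 = 6 states


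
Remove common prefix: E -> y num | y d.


Common prefix: 'y'
Factored: E -> y E', E' -> num | d


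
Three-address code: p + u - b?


Break into single-operator statements:
t1 = p + u
t2 = t1 - b


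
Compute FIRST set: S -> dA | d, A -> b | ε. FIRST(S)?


Per alternative of S: FIRST(dA) = {d}; FIRST(d) = {d}
FIRST(S) = {d}


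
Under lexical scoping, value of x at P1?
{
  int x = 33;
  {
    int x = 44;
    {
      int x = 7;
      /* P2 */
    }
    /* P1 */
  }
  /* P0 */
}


x declared in the same block as P1
x = 44


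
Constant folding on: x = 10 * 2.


10 * 2 = 20 at compile time
Optimized: x = 20


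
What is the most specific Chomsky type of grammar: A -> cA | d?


Right-linear: every RHS is a terminal or a terminal followed by one nonterminal
Classification: Type 3 (Regular)


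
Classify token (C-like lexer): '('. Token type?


Pattern: delimiter/punctuation
Type: PUNCTUATION


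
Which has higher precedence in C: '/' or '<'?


'/' is multiplicative (level 10); '<' is relational (level 7)
Higher level binds tighter
'/' has higher precedence than '<'


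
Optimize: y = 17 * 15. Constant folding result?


17 * 15 = 255 at compile time
Optimized: y = 255


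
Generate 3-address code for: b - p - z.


Break into single-operator statements:
t1 = b - p
t2 = t1 - z


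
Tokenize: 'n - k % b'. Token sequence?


Scan left to right, longest-match per lexeme
Tokens: ID(n), OP(-), ID(k), OP(%), ID(b)


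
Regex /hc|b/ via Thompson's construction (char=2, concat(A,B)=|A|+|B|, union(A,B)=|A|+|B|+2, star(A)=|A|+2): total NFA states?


Syntax tree has 3 char leaf(s), 1 union(s), 0 star(s)
chars contribute 3×2 = 6; each union adds +2; each star adds +2
Total: 6 + 2 + 0 = 8 states


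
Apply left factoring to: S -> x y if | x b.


Common prefix: 'x'
Factored: S -> x S', S' -> y if | b


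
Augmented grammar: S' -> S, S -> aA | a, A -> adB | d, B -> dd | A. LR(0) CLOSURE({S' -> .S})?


Start: S' -> .S
For each item with dot before a nonterminal B, add B -> .γ for every B-production
Closure: [S' -> .S, S -> .aA, S -> .a]


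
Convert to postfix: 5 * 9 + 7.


Left to right (same or higher precedence on left)
Postfix: 5 9 * 7 +


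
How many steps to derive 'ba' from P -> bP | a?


Derivation: P => bP => ba
Steps: 2


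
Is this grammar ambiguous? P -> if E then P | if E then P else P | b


dangling else: 'if E then if E then b else b' parses two ways
Ambiguous


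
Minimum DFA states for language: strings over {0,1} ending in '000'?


Track the longest suffix of input matching a prefix of '000': 4 classes (prefixes of length 0..3)
Minimal DFA: 4 states


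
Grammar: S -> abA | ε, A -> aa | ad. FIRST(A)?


Per alternative of A: FIRST(aa) = {a}; FIRST(ad) = {a}
FIRST(A) = {a}


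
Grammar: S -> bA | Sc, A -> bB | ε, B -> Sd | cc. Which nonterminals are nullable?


A nonterminal is nullable iff some alternative derives ε (directly, or every symbol in it is nullable)
Nullable: {A}


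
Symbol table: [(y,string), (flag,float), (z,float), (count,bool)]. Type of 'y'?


Lookup 'y' → type string


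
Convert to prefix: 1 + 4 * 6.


'*' binds tighter: tree is (+ 1 (* 4 6))
Prefix: + 1 * 4 6


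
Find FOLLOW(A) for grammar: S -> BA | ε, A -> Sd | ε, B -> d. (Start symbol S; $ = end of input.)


$ ∈ FOLLOW(S). For each A -> αBβ: add FIRST(β)\{ε} to FOLLOW(B); if β nullable, add FOLLOW(A).
FOLLOW(A) = {$, d}


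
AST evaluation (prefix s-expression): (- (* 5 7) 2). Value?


Evaluate inner: (* 5 7) = 35
Evaluate root: (- 35 2) = 33
Result: 33


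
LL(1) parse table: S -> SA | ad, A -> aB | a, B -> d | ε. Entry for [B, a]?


For [B, a]: ε is nullable and 'a' ∈ FOLLOW(B)
Entry: B -> ε


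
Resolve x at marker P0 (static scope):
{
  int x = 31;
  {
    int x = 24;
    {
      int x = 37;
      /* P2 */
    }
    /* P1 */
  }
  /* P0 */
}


x declared in the same block as P0
x = 31


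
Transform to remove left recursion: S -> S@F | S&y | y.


Left-recursive alternatives: S@F, S&y; non-recursive: y
Introduce S': S -> yS', S' -> @FS' | &yS' | ε


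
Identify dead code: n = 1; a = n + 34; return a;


n is read by a's definition; a is returned
No dead code


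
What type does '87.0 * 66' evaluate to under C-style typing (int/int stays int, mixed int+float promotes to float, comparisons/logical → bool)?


Operand types: float * int
Rule: mixed int/float promotes to float; int/int stays int
Result type: float


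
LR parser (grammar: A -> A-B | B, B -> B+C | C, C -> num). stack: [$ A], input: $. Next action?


start symbol A on stack, input exhausted
Action: accept


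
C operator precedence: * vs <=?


'*' is multiplicative (level 10); '<=' is relational (level 7)
Higher level binds tighter
'*' has higher precedence than '<='


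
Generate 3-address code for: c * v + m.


Break into single-operator statements:
t1 = c * v
t2 = t1 + m


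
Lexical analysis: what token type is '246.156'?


Pattern: digits with a decimal point
Type: FLOAT_LITERAL


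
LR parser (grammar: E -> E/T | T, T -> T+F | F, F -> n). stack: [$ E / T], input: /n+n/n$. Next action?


handle 'E/T' on top; lookahead ∈ FOLLOW(E) = {/, $}
Action: reduce (E -> E/T)


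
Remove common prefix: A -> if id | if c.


Common prefix: 'if'
Factored: A -> if A', A' -> id | c


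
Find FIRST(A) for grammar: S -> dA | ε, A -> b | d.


Per alternative of A: FIRST(b) = {b}; FIRST(d) = {d}
FIRST(A) = {b, d}


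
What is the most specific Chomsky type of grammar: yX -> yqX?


LHS has context (more than one symbol) and |LHS| ≤ |RHS|
Classification: Type 1 (Context-Sensitive)


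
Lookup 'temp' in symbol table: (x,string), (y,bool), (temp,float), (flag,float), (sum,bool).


Lookup 'temp' → type float


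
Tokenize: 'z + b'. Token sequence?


Scan left to right, longest-match per lexeme
Tokens: ID(z), OP(+), ID(b)


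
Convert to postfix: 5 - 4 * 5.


* has higher precedence, evaluate 4*5 first
Postfix: 5 4 5 * -


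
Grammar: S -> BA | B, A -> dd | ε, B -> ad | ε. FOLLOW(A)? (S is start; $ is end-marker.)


$ ∈ FOLLOW(S). For each A -> αBβ: add FIRST(β)\{ε} to FOLLOW(B); if β nullable, add FOLLOW(A).
FOLLOW(A) = {$}


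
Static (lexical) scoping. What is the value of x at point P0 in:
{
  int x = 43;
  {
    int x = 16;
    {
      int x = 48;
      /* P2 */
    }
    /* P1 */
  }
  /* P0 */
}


x declared in the same block as P0
x = 43


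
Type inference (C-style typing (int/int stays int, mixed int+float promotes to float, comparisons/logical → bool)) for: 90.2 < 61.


Operand types: float < int
Rule: comparison yields bool
Result type: bool


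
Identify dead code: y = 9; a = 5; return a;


y is assigned but never read
Dead: 'y = 9'


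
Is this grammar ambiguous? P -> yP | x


right-linear, alternatives start with distinct terminals 'y' vs 'x': unique leftmost derivation
Unambiguous


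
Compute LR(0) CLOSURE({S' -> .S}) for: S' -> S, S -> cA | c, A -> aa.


Start: S' -> .S
For each item with dot before a nonterminal B, add B -> .γ for every B-production
Closure: [S' -> .S, S -> .cA, S -> .c]


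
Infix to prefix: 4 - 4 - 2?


left-to-right (same/higher precedence on left): tree is (- (- 4 4) 2)
Prefix: - - 4 4 2


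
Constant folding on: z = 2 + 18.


2 + 18 = 20 at compile time
Optimized: z = 20


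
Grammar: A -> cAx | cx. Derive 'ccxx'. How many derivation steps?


Derivation: A => cAx => ccxx
Steps: 2


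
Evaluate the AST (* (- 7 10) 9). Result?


Evaluate inner: (- 7 10) = -3
Evaluate root: (* -3 9) = -27
Result: -27


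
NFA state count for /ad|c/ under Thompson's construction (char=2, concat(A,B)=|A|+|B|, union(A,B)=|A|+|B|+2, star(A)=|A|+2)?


Syntax tree has 3 char leaf(s), 1 union(s), 0 star(s)
chars contribute 3×2 = 6; each union adds +2; each star adds +2
Total: 6 + 2 + 0 = 8 states


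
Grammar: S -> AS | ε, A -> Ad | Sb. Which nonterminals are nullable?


A nonterminal is nullable iff some alternative derives ε (directly, or every symbol in it is nullable)
Nullable: {S}


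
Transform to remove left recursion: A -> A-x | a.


Left-recursive alternatives: A-x; non-recursive: a
Introduce A': A -> aA', A' -> -xA' | ε


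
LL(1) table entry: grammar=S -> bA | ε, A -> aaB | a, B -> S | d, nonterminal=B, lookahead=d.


For [B, d]: 'd' ∈ FIRST(d)
Entry: B -> d


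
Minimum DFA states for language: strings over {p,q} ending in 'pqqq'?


Track the longest suffix of input matching a prefix of 'pqqq': 5 classes (prefixes of length 0..4)
Minimal DFA: 5 states


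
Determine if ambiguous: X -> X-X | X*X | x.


'x-x*x' has two parse trees (no precedence encoded between - and *)
Ambiguous


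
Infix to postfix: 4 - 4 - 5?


Left to right (same or higher precedence on left)
Postfix: 4 4 - 5 -


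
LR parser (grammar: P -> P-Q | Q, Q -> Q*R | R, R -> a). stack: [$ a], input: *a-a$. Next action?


'a' on top is the handle for R -> a
Action: reduce (R -> a)


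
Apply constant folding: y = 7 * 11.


7 * 11 = 77 at compile time
Optimized: y = 77


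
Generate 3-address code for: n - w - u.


Break into single-operator statements:
t1 = n - w
t2 = t1 - u


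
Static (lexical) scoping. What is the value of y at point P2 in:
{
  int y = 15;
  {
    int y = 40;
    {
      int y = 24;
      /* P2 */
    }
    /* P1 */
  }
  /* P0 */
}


y declared in the same block as P2
y = 24


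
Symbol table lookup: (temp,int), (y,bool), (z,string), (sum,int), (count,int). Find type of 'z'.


Lookup 'z' → type string


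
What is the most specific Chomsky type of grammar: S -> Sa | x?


Left-linear: every RHS is a terminal or one nonterminal followed by a terminal
Classification: Type 3 (Regular)


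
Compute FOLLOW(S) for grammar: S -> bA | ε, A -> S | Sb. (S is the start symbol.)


$ ∈ FOLLOW(S). For each A -> αBβ: add FIRST(β)\{ε} to FOLLOW(B); if β nullable, add FOLLOW(A).
FOLLOW(S) = {$, b}


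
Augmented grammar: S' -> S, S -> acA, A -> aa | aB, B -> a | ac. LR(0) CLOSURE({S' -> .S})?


Start: S' -> .S
For each item with dot before a nonterminal B, add B -> .γ for every B-production
Closure: [S' -> .S, S -> .acA]


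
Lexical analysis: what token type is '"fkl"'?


Pattern: double-quoted sequence
Type: STRING_LITERAL


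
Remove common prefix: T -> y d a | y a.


Common prefix: 'y'
Factored: T -> y T', T' -> d a | a


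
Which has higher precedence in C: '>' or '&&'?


'>' is relational (level 7); '&&' is logical AND (level 2)
Higher level binds tighter
'>' has higher precedence than '&&'


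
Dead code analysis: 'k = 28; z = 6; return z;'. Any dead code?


k is assigned but never read
Dead: 'k = 28'


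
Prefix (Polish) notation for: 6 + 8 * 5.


'*' binds tighter: tree is (+ 6 (* 8 5))
Prefix: + 6 * 8 5


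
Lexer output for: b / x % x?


Scan left to right, longest-match per lexeme
Tokens: ID(b), OP(/), ID(x), OP(%), ID(x)


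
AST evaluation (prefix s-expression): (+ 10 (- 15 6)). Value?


Evaluate inner: (- 15 6) = 9
Evaluate root: (+ 10 9) = 19
Result: 19


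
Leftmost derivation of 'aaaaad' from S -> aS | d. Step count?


Derivation: S => aS => aaS => aaaS => aaaaS => aaaaaS => aaaaad
Steps: 6


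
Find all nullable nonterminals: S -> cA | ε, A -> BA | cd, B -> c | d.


A nonterminal is nullable iff some alternative derives ε (directly, or every symbol in it is nullable)
Nullable: {S}


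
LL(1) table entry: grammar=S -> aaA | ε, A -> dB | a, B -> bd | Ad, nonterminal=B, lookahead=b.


For [B, b]: 'b' ∈ FIRST(bd)
Entry: B -> bd


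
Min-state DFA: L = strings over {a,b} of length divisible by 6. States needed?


Track length mod 6: states 0..5, accept at 0
Minimal DFA: 6 states


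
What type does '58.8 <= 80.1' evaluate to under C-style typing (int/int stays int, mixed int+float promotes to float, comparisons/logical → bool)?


Operand types: float <= float
Rule: comparison yields bool
Result type: bool


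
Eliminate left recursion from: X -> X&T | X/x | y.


Left-recursive alternatives: X&T, X/x; non-recursive: y
Introduce X': X -> yX', X' -> &TX' | /xX' | ε


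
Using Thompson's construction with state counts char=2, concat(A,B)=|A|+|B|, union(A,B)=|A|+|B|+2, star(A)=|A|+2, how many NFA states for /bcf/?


Syntax tree has 3 char leaf(s), 0 union(s), 0 star(s)
chars contribute 3×2 = 6; each union adds +2; each star adds +2
Total: 6 + 0 + 0 = 6 states


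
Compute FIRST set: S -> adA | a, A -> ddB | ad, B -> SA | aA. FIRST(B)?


Per alternative of B: FIRST(SA) = {a}; FIRST(aA) = {a}
FIRST(B) = {a}


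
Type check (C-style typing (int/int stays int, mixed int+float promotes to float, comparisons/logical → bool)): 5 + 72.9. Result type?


Operand types: int + float
Rule: mixed int/float promotes to float; int/int stays int
Result type: float


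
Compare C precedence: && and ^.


'^' is bitwise XOR (level 4); '&&' is logical AND (level 2)
Higher level binds tighter
'^' has higher precedence than '&&'


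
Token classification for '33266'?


Pattern: digits only
Type: INTEGER_LITERAL


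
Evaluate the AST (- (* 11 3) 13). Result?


Evaluate inner: (* 11 3) = 33
Evaluate root: (- 33 13) = 20
Result: 20


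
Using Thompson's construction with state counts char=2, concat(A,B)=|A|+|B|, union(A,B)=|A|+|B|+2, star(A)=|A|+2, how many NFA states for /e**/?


Syntax tree has 1 char leaf(s), 0 union(s), 2 star(s)
chars contribute 1×2 = 2; each union adds +2; each star adds +2
Total: 2 + 0 + 4 = 6 states


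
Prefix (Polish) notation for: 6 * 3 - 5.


left-to-right (same/higher precedence on left): tree is (- (* 6 3) 5)
Prefix: - * 6 3 5


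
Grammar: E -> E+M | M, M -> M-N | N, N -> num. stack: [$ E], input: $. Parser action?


start symbol E on stack, input exhausted
Action: accept


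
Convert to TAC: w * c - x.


Break into single-operator statements:
t1 = w * c
t2 = t1 - x


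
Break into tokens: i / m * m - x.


Scan left to right, longest-match per lexeme
Tokens: ID(i), OP(/), ID(m), OP(*), ID(m), OP(-), ID(x)


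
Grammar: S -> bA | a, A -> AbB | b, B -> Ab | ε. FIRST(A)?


Per alternative of A: FIRST(AbB) = {b}; FIRST(b) = {b}
FIRST(A) = {b}


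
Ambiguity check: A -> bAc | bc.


balanced b^n…c^n: each string has a unique parse
Unambiguous


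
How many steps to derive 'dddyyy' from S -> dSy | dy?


Derivation: S => dSy => ddSyy => dddyyy
Steps: 3


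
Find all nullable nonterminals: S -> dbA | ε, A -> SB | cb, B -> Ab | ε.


A nonterminal is nullable iff some alternative derives ε (directly, or every symbol in it is nullable)
Nullable: {A, B, S}


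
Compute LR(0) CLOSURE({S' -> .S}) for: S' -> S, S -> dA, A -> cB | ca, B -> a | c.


Start: S' -> .S
For each item with dot before a nonterminal B, add B -> .γ for every B-production
Closure: [S' -> .S, S -> .dA]


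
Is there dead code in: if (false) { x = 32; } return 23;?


condition is constant false, so the whole block is unreachable
Dead: 'if (false) { x = 32; }'


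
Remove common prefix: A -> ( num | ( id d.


Common prefix: '('
Factored: A -> ( A', A' -> num | id d


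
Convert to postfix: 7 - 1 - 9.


Left to right (same or higher precedence on left)
Postfix: 7 1 - 9 -


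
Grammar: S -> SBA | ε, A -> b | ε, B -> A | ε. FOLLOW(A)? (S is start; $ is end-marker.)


$ ∈ FOLLOW(S). For each A -> αBβ: add FIRST(β)\{ε} to FOLLOW(B); if β nullable, add FOLLOW(A).
FOLLOW(A) = {$, b}


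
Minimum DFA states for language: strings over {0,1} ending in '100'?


Track the longest suffix of input matching a prefix of '100': 4 classes (prefixes of length 0..3)
Minimal DFA: 4 states


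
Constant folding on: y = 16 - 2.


16 - 2 = 14 at compile time
Optimized: y = 14


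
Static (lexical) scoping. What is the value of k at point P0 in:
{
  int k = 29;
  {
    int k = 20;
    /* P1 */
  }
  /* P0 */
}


k declared in the same block as P0
k = 29


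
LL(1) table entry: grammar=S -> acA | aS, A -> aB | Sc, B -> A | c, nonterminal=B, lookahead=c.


For [B, c]: 'c' ∈ FIRST(c)
Entry: B -> c


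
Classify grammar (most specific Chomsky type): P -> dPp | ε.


Single nonterminal LHS, but d^n p^n is not regular
Classification: Type 2 (Context-Free)


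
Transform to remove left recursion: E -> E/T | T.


Left-recursive alternatives: E/T; non-recursive: T
Introduce E': E -> TE', E' -> /TE' | ε


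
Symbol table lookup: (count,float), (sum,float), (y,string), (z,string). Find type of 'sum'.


Lookup 'sum' → type float


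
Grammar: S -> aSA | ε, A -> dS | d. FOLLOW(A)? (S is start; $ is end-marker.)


$ ∈ FOLLOW(S). For each A -> αBβ: add FIRST(β)\{ε} to FOLLOW(B); if β nullable, add FOLLOW(A).
FOLLOW(A) = {$, d}


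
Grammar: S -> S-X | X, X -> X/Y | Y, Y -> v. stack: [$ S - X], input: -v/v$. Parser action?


handle 'S-X' on top; lookahead ∈ FOLLOW(S) = {-, $}
Action: reduce (S -> S-X)


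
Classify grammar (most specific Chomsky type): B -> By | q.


Left-linear: every RHS is a terminal or one nonterminal followed by a terminal
Classification: Type 3 (Regular)


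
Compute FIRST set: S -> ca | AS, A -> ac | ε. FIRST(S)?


Per alternative of S: FIRST(ca) = {c}; FIRST(AS) = {a, c}
FIRST(S) = {a, c}


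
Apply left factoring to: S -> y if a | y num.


Common prefix: 'y'
Factored: S -> y S', S' -> if a | num


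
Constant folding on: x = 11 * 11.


11 * 11 = 121 at compile time
Optimized: x = 121


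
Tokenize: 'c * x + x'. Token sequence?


Scan left to right, longest-match per lexeme
Tokens: ID(c), OP(*), ID(x), OP(+), ID(x)


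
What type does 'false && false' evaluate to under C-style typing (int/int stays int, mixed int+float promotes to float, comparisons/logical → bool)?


Operand types: bool && bool
Rule: logical operators take bool operands and yield bool
Result type: bool


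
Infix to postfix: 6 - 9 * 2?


* has higher precedence, evaluate 9*2 first
Postfix: 6 9 2 * -


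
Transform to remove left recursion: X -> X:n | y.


Left-recursive alternatives: X:n; non-recursive: y
Introduce X': X -> yX', X' -> :nX' | ε


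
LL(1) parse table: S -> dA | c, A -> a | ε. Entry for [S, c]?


For [S, c]: 'c' ∈ FIRST(c)
Entry: S -> c


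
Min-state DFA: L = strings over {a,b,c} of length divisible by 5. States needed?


Track length mod 5: states 0..4, accept at 0
Minimal DFA: 5 states


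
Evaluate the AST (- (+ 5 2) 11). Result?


Evaluate inner: (+ 5 2) = 7
Evaluate root: (- 7 11) = -4
Result: -4


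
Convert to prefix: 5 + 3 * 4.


'*' binds tighter: tree is (+ 5 (* 3 4))
Prefix: + 5 * 3 4


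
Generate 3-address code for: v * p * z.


Break into single-operator statements:
t1 = v * p
t2 = t1 * z


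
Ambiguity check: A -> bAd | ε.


balanced b^n…d^n: each string has a unique parse
Unambiguous


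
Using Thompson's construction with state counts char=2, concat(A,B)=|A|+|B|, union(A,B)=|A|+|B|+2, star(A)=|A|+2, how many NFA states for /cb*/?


Syntax tree has 2 char leaf(s), 0 union(s), 1 star(s)
chars contribute 2×2 = 4; each union adds +2; each star adds +2
Total: 4 + 0 + 2 = 6 states


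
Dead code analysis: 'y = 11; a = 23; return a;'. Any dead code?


y is assigned but never read
Dead: 'y = 11'


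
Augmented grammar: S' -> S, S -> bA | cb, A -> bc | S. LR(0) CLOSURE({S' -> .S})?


Start: S' -> .S
For each item with dot before a nonterminal B, add B -> .γ for every B-production
Closure: [S' -> .S, S -> .bA, S -> .cb]
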